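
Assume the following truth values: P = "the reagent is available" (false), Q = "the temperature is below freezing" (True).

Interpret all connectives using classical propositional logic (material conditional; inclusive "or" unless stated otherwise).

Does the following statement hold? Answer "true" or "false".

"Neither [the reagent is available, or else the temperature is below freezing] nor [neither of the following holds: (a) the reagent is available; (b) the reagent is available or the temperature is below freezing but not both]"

This is (P ∨ Q) ↓ (P ↓ (P ⊕ Q)).

P ∨ Q = F ∨ T = T
P ⊕ Q = F ⊕ T = T
P ↓ (P ⊕ Q) = F ↓ T = F
(P ∨ Q) ↓ (P ↓ (P ⊕ Q)) = T ↓ F = F

false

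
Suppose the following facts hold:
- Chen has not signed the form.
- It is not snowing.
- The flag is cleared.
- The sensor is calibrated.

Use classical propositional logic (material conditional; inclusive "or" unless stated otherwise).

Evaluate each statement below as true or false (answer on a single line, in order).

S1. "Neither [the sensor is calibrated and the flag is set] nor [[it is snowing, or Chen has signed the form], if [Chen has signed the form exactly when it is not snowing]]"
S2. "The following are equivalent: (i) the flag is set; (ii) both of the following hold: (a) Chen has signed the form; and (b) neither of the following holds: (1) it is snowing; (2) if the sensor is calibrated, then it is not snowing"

S1 F; S2 T

Let U = "the sensor is calibrated" (T), N = "the flag is set" (F), M = "Chen has signed the form" (F), H = "it is snowing" (F).

S1: In symbols: (U ∧ N) ↓ ((M ↔ ¬H) → (H ∨ M))

U ∧ N = T ∧ F = F
¬H = ¬F = T
M ↔ ¬H = F ↔ T = F
H ∨ M = F ∨ F = F
(M ↔ ¬H) → (H ∨ M) = F → F = T
(U ∧ N) ↓ ((M ↔ ¬H) → (H ∨ M)) = F ↓ T = F
Thus S1 is false.

S2: In symbols: N ↔ (M ∧ (H ↓ (U → ¬H)))

¬H = ¬F = T
U → ¬H = T → T = T
H ↓ (U → ¬H) = F ↓ T = F
M ∧ (H ↓ (U → ¬H)) = F ∧ F = F
N ↔ (M ∧ (H ↓ (U → ¬H))) = F ↔ F = T
Thus S2 is true.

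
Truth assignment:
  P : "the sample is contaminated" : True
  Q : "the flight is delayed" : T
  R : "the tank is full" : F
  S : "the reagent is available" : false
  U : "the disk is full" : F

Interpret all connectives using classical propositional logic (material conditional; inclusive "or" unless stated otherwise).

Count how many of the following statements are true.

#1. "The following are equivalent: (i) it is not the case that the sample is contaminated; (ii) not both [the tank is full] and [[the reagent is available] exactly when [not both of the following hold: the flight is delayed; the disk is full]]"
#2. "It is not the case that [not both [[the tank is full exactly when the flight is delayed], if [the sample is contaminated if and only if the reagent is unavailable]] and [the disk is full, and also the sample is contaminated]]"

0

#1: This is ~P <-> (R nand (S <-> (Q nand U))).

~P = ~T = F
Q nand U = T nand F = T
S <-> (Q nand U) = F <-> T = F
R nand (S <-> (Q nand U)) = F nand F = T
~P <-> (R nand (S <-> (Q nand U))) = F <-> T = F
So #1 is false.

#2: In symbols: ~(((P <-> ~S) -> (R <-> Q)) nand (U & P))

~S = ~F = T
P <-> ~S = T <-> T = T
R <-> Q = F <-> T = F
(P <-> ~S) -> (R <-> Q) = T -> F = F
U & P = F & T = F
((P <-> ~S) -> (R <-> Q)) nand (U & P) = F nand F = T
~(((P <-> ~S) -> (R <-> Q)) nand (U & P)) = ~T = F
So #2 is false.

Count: 0.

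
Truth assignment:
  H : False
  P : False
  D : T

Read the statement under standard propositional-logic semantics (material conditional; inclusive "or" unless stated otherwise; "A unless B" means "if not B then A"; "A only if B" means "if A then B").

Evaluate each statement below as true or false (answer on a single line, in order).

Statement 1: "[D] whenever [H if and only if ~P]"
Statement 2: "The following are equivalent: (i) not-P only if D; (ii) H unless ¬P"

Statement 1 T, Statement 2 T

Statement 1: This is (H ↔ ¬P) → D.

¬P = ¬F = T
H ↔ ¬P = F ↔ T = F
(H ↔ ¬P) → D = F → T = T
Hence Statement 1 is true.

Statement 2: Formalization: (¬P → D) ↔ (H ∨ ¬P)

¬P = ¬F = T
¬P → D = T → T = T
¬P = ¬F = T
H ∨ ¬P = F ∨ T = T
(¬P → D) ↔ (H ∨ ¬P) = T ↔ T = T
So Statement 2 is true.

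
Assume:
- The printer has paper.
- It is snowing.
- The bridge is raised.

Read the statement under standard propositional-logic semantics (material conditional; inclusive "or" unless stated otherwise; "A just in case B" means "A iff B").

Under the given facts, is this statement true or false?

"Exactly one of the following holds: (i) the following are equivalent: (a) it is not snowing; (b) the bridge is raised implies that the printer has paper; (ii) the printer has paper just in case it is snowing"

True.

Let Q = "it is snowing" (True), R = "the bridge is raised" (True), P = "the printer has paper" (True).
This is (not Q iff (R -> P)) xor (P iff Q).

not Q = not True = False
R -> P = True -> True = True
not Q iff (R -> P) = False iff True = False
P iff Q = True iff True = True
(not Q iff (R -> P)) xor (P iff Q) = False xor True = True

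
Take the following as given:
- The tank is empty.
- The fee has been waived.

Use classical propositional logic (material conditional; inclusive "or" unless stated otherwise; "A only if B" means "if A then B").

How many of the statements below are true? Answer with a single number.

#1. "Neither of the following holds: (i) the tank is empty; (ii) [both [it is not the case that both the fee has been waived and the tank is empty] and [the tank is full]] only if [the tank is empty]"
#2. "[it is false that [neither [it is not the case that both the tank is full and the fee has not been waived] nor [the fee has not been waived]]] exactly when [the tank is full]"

Let U = "the tank is full" (F), K = "the fee has been waived" (T).

#1: In symbols: ¬U ↓ (((K ↑ ¬U) ∧ U) → ¬U)

¬U = ¬F = T
¬U = ¬F = T
K ↑ ¬U = T ↑ T = F
(K ↑ ¬U) ∧ U = F ∧ F = F
¬U = ¬F = T
((K ↑ ¬U) ∧ U) → ¬U = F → T = T
¬U ↓ (((K ↑ ¬U) ∧ U) → ¬U) = T ↓ T = F
So #1 is false.

#2: Formalization: ¬((U ↑ ¬K) ↓ ¬K) ↔ U

¬K = ¬T = F
U ↑ ¬K = F ↑ F = T
¬K = ¬T = F
(U ↑ ¬K) ↓ ¬K = T ↓ F = F
¬((U ↑ ¬K) ↓ ¬K) = ¬F = T
¬((U ↑ ¬K) ↓ ¬K) ↔ U = T ↔ F = F
So #2 is false.

True statements: 0 (none).

0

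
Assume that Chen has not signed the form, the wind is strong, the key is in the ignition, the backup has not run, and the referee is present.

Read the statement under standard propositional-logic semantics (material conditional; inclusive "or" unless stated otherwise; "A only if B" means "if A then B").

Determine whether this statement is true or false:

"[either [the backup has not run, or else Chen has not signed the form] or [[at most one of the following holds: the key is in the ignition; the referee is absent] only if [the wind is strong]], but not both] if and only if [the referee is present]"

Let S = "the backup has run" (False), P = "Chen has signed the form" (False), R = "the key is in the ignition" (True), U = "the referee is present" (True), Q = "the wind is strong" (True).
Parsed as ((not S or not P) xor ((R nand not U) -> Q)) iff U

not S = not False = True
not P = not False = True
not S or not P = True or True = True
not U = not True = False
R nand not U = True nand False = True
(R nand not U) -> Q = True -> True = True
(not S or not P) xor ((R nand not U) -> Q) = True xor True = False
((not S or not P) xor ((R nand not U) -> Q)) iff U = False iff True = False

false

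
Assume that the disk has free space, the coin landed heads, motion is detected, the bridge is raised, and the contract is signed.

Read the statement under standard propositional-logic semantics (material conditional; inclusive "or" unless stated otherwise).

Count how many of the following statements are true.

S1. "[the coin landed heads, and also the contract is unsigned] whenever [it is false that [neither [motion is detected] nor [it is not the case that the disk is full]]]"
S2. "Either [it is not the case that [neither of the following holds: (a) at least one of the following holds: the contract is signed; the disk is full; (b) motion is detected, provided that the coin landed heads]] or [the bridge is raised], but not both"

0

Let R = "motion is detected" (T), P = "the disk is full" (F), Q = "the coin landed heads" (T), U = "the contract is signed" (T), S = "the bridge is raised" (T).

S1: Formalization: ~(R nor ~P) -> (Q & ~U)

~P = ~F = T
R nor ~P = T nor T = F
~(R nor ~P) = ~F = T
~U = ~T = F
Q & ~U = T & F = F
~(R nor ~P) -> (Q & ~U) = T -> F = F
Hence S1 is false.

S2: Formalization: ~((U | P) nor (Q -> R)) xor S

U | P = T | F = T
Q -> R = T -> T = T
(U | P) nor (Q -> R) = T nor T = F
~((U | P) nor (Q -> R)) = ~F = T
~((U | P) nor (Q -> R)) xor S = T xor T = F
Thus S2 is false.

True statements: 0 (none).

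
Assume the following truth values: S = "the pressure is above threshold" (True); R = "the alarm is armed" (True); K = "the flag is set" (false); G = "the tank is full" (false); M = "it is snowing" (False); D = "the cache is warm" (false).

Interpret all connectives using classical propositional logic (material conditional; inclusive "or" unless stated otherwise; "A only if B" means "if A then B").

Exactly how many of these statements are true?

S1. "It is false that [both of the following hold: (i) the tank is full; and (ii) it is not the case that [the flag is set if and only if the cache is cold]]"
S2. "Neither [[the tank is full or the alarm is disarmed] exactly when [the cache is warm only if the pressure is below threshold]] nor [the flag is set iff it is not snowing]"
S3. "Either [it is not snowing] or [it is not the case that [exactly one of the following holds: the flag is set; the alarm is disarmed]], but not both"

2

S1: Formalization: ~(G & ~(K <-> ~D))

~D = ~F = T
K <-> ~D = F <-> T = F
~(K <-> ~D) = ~F = T
G & ~(K <-> ~D) = F & T = F
~(G & ~(K <-> ~D)) = ~F = T
Thus S1 is true.

S2: Parsed as ((G | ~R) <-> (D -> ~S)) nor (K <-> ~M)

~R = ~T = F
G | ~R = F | F = F
~S = ~T = F
D -> ~S = F -> F = T
(G | ~R) <-> (D -> ~S) = F <-> T = F
~M = ~F = T
K <-> ~M = F <-> T = F
((G | ~R) <-> (D -> ~S)) nor (K <-> ~M) = F nor F = T
Thus S2 is true.

S3: This is ~M xor ~(K xor ~R).

~M = ~F = T
~R = ~T = F
K xor ~R = F xor F = F
~(K xor ~R) = ~F = T
~M xor ~(K xor ~R) = T xor T = F
Thus S3 is false.

True statements: 2 (S1, S2).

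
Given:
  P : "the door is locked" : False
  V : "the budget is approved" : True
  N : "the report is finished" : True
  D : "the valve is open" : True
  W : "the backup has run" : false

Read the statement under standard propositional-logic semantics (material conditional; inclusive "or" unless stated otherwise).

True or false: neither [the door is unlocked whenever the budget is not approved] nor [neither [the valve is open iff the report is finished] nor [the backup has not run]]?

The statement is false.

In symbols: (~V -> ~P) nor ((D <-> N) nor ~W)

~V = ~T = F
~P = ~F = T
~V -> ~P = F -> T = T
D <-> N = T <-> T = T
~W = ~F = T
(D <-> N) nor ~W = T nor T = F
(~V -> ~P) nor ((D <-> N) nor ~W) = T nor F = F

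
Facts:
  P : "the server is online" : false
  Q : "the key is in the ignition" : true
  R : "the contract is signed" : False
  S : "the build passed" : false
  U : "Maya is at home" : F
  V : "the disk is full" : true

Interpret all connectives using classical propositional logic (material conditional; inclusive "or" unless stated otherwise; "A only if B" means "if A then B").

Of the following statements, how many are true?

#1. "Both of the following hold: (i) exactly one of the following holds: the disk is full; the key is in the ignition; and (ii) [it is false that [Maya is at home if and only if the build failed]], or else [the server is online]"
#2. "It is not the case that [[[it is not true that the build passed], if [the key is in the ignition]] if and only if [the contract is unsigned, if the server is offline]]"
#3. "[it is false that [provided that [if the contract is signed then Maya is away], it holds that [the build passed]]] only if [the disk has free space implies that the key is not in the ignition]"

#1: Parsed as (V ⊕ Q) ∧ (¬(U ↔ ¬S) ∨ P)

V ⊕ Q = T ⊕ T = F
¬S = ¬F = T
U ↔ ¬S = F ↔ T = F
¬(U ↔ ¬S) = ¬F = T
¬(U ↔ ¬S) ∨ P = T ∨ F = T
(V ⊕ Q) ∧ (¬(U ↔ ¬S) ∨ P) = F ∧ T = F
Thus #1 is false.

#2: Formalization: ¬((Q → ¬S) ↔ (¬P → ¬R))

¬S = ¬F = T
Q → ¬S = T → T = T
¬P = ¬F = T
¬R = ¬F = T
¬P → ¬R = T → T = T
(Q → ¬S) ↔ (¬P → ¬R) = T ↔ T = T
¬((Q → ¬S) ↔ (¬P → ¬R)) = ¬T = F
So #2 is false.

#3: Parsed as ¬((R → ¬U) → S) → (¬V → ¬Q)

¬U = ¬F = T
R → ¬U = F → T = T
(R → ¬U) → S = T → F = F
¬((R → ¬U) → S) = ¬F = T
¬V = ¬T = F
¬Q = ¬T = F
¬V → ¬Q = F → F = T
¬((R → ¬U) → S) → (¬V → ¬Q) = T → T = T
So #3 is true.

Count: 1.

1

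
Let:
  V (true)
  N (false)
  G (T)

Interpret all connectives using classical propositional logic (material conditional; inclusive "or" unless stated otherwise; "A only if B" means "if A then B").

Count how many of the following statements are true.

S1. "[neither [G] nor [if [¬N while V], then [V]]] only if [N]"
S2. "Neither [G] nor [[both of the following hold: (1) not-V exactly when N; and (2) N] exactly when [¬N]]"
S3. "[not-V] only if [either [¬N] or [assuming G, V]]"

S1: In symbols: (G nor ((not N and V) -> V)) -> N

not N = not False = True
not N and V = True and True = True
(not N and V) -> V = True -> True = True
G nor ((not N and V) -> V) = True nor True = False
(G nor ((not N and V) -> V)) -> N = False -> False = True
So S1 is true.

S2: In symbols: G nor (((not V iff N) and N) iff not N)

not V = not True = False
not V iff N = False iff False = True
(not V iff N) and N = True and False = False
not N = not False = True
((not V iff N) and N) iff not N = False iff True = False
G nor (((not V iff N) and N) iff not N) = True nor False = False
So S2 is false.

S3: Parsed as not V -> (not N or (G -> V))

not V = not True = False
not N = not False = True
G -> V = True -> True = True
not N or (G -> V) = True or True = True
not V -> (not N or (G -> V)) = False -> True = True
So S3 is true.

2 of the 3 statements are true.

2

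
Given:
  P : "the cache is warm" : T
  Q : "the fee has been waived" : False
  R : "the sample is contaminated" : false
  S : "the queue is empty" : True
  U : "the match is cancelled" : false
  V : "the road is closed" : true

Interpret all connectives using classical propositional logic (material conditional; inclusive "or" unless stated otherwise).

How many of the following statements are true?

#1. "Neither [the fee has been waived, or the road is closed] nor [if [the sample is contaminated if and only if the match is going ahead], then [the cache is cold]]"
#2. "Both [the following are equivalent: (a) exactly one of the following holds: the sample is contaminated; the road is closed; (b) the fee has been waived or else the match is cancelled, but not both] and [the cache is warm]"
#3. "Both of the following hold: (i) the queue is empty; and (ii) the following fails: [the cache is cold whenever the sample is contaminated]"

#1: Parsed as (Q or V) nor ((R iff not U) -> not P)

Q or V = False or True = True
not U = not False = True
R iff not U = False iff True = False
not P = not True = False
(R iff not U) -> not P = False -> False = True
(Q or V) nor ((R iff not U) -> not P) = True nor True = False
Thus #1 is false.

#2: In symbols: ((R xor V) iff (Q xor U)) and P

R xor V = False xor True = True
Q xor U = False xor False = False
(R xor V) iff (Q xor U) = True iff False = False
((R xor V) iff (Q xor U)) and P = False and True = False
Hence #2 is false.

#3: This is S and not (R -> not P).

not P = not True = False
R -> not P = False -> False = True
not (R -> not P) = not True = False
S and not (R -> not P) = True and False = False
Hence #3 is false.

Count: 0.

0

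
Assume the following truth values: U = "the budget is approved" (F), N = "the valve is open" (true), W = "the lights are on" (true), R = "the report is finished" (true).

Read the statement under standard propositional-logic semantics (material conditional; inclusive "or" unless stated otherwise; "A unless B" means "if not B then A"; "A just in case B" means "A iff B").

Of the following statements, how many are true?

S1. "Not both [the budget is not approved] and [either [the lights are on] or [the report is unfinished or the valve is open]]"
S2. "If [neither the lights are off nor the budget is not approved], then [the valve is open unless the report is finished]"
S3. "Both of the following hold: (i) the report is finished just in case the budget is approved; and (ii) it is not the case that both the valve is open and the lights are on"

1

S1: Formalization: ¬U ↑ (W ∨ (¬R ∨ N))

¬U = ¬F = T
¬R = ¬T = F
¬R ∨ N = F ∨ T = T
W ∨ (¬R ∨ N) = T ∨ T = T
¬U ↑ (W ∨ (¬R ∨ N)) = T ↑ T = F
Hence S1 is false.

S2: Parsed as (¬W ↓ ¬U) → (N ∨ R)

¬W = ¬T = F
¬U = ¬F = T
¬W ↓ ¬U = F ↓ T = F
N ∨ R = T ∨ T = T
(¬W ↓ ¬U) → (N ∨ R) = F → T = T
Hence S2 is true.

S3: Formalization: (R ↔ U) ∧ (N ↑ W)

R ↔ U = T ↔ F = F
N ↑ W = T ↑ T = F
(R ↔ U) ∧ (N ↑ W) = F ∧ F = F
Hence S3 is false.

True statements: 1 (S2).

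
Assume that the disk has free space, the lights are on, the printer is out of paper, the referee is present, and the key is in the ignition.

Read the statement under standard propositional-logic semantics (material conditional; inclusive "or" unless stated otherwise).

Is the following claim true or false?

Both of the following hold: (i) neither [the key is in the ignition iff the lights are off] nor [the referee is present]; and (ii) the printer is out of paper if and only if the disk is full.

Let U = "the key is in the ignition" (T), Q = "the lights are on" (T), S = "the referee is present" (T), R = "the printer has paper" (F), P = "the disk is full" (F).
In symbols: ((U ↔ ¬Q) ↓ S) ∧ (¬R ↔ P)

¬Q = ¬T = F
U ↔ ¬Q = T ↔ F = F
(U ↔ ¬Q) ↓ S = F ↓ T = F
¬R = ¬F = T
¬R ↔ P = T ↔ F = F
((U ↔ ¬Q) ↓ S) ∧ (¬R ↔ P) = F ∧ F = F

The statement is false.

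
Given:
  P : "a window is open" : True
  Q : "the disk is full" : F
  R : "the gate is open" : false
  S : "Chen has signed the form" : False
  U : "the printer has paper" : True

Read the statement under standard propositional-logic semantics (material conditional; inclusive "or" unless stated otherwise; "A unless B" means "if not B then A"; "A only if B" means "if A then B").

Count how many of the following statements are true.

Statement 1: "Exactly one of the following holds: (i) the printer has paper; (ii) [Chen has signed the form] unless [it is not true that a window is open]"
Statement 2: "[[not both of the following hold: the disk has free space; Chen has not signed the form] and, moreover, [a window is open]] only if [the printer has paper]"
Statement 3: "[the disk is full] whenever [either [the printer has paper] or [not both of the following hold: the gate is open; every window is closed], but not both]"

Statement 1: Parsed as U ⊕ (S ∨ ¬P)

¬P = ¬T = F
S ∨ ¬P = F ∨ F = F
U ⊕ (S ∨ ¬P) = T ⊕ F = T
Thus Statement 1 is true.

Statement 2: Parsed as ((¬Q ↑ ¬S) ∧ P) → U

¬Q = ¬F = T
¬S = ¬F = T
¬Q ↑ ¬S = T ↑ T = F
(¬Q ↑ ¬S) ∧ P = F ∧ T = F
((¬Q ↑ ¬S) ∧ P) → U = F → T = T
So Statement 2 is true.

Statement 3: Formalization: (U ⊕ (R ↑ ¬P)) → Q

¬P = ¬T = F
R ↑ ¬P = F ↑ F = T
U ⊕ (R ↑ ¬P) = T ⊕ T = F
(U ⊕ (R ↑ ¬P)) → Q = F → F = T
Thus Statement 3 is true.

Count: 3.

3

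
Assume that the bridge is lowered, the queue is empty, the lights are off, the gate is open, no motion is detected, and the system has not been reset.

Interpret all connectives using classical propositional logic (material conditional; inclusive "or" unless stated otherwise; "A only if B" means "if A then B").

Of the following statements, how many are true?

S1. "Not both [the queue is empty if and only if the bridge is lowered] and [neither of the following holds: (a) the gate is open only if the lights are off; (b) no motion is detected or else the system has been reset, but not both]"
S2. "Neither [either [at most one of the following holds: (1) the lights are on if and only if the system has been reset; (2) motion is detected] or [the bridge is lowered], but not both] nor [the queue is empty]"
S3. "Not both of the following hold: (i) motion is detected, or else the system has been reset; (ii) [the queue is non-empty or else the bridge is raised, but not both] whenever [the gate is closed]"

2

Let M = "the queue is empty" (T), R = "the bridge is raised" (F), L = "the gate is open" (T), K = "the lights are on" (F), W = "motion is detected" (F), V = "the system has been reset" (F).

S1: This is (M ↔ ¬R) ↑ ((L → ¬K) ↓ (¬W ⊕ V)).

¬R = ¬F = T
M ↔ ¬R = T ↔ T = T
¬K = ¬F = T
L → ¬K = T → T = T
¬W = ¬F = T
¬W ⊕ V = T ⊕ F = T
(L → ¬K) ↓ (¬W ⊕ V) = T ↓ T = F
(M ↔ ¬R) ↑ ((L → ¬K) ↓ (¬W ⊕ V)) = T ↑ F = T
So S1 is true.

S2: In symbols: (((K ↔ V) ↑ W) ⊕ ¬R) ↓ M

K ↔ V = F ↔ F = T
(K ↔ V) ↑ W = T ↑ F = T
¬R = ¬F = T
((K ↔ V) ↑ W) ⊕ ¬R = T ⊕ T = F
(((K ↔ V) ↑ W) ⊕ ¬R) ↓ M = F ↓ T = F
Hence S2 is false.

S3: This is (W ∨ V) ↑ (¬L → (¬M ⊕ R)).

W ∨ V = F ∨ F = F
¬L = ¬T = F
¬M = ¬T = F
¬M ⊕ R = F ⊕ F = F
¬L → (¬M ⊕ R) = F → F = T
(W ∨ V) ↑ (¬L → (¬M ⊕ R)) = F ↑ T = T
So S3 is true.

Count: 2.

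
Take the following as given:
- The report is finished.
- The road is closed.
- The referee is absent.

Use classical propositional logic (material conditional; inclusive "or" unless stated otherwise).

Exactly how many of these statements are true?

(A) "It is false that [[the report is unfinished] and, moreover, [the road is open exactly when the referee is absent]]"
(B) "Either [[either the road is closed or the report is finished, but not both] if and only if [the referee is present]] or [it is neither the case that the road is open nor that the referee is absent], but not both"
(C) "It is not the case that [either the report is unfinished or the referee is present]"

Let S = "the report is finished" (True), K = "the road is closed" (True), H = "the referee is present" (False).

(A): This is not (not S and (not K iff not H)).

not S = not True = False
not K = not True = False
not H = not False = True
not K iff not H = False iff True = False
not S and (not K iff not H) = False and False = False
not (not S and (not K iff not H)) = not False = True
So (A) is true.

(B): Formalization: ((K xor S) iff H) xor (not K nor not H)

K xor S = True xor True = False
(K xor S) iff H = False iff False = True
not K = not True = False
not H = not False = True
not K nor not H = False nor True = False
((K xor S) iff H) xor (not K nor not H) = True xor False = True
Hence (B) is true.

(C): Parsed as not (not S or H)

not S = not True = False
not S or H = False or False = False
not (not S or H) = not False = True
Hence (C) is true.

Count: 3.

3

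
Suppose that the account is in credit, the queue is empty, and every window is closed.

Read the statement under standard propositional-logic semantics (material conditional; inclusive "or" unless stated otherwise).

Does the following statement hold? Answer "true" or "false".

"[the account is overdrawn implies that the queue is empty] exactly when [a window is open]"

false

Let L = "the account is overdrawn" (F), M = "the queue is empty" (T), G = "a window is open" (F).
Parsed as (L → M) ↔ G

L → M = F → T = T
(L → M) ↔ G = T ↔ F = F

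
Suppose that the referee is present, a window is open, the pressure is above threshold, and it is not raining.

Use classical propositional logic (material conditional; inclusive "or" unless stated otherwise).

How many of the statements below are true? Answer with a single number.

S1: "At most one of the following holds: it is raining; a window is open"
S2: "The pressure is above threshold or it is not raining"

Let W = "it is raining" (F), L = "a window is open" (T), U = "the pressure is above threshold" (T).

S1: Formalization: W nand L

W nand L = F nand T = T
Thus S1 is true.

S2: This is U | ~W.

~W = ~F = T
U | ~W = T | T = T
So S2 is true.

Count: 2.

2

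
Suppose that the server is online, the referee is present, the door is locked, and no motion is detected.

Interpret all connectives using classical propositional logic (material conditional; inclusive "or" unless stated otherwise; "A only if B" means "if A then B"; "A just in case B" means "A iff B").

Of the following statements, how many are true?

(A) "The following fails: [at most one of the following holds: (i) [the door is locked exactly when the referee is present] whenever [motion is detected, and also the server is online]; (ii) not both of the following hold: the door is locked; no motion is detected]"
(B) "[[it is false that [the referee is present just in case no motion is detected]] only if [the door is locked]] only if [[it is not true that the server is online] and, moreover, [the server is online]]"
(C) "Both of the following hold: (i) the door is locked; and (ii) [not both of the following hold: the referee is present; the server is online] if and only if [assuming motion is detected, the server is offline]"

0

Let Q = "motion is detected" (False), L = "the server is online" (True), D = "the door is locked" (True), U = "the referee is present" (True).

(A): This is not (((Q and L) -> (D iff U)) nand (D nand not Q)).

Q and L = False and True = False
D iff U = True iff True = True
(Q and L) -> (D iff U) = False -> True = True
not Q = not False = True
D nand not Q = True nand True = False
((Q and L) -> (D iff U)) nand (D nand not Q) = True nand False = True
not (((Q and L) -> (D iff U)) nand (D nand not Q)) = not True = False
So (A) is false.

(B): In symbols: (not (U iff not Q) -> D) -> (not L and L)

not Q = not False = True
U iff not Q = True iff True = True
not (U iff not Q) = not True = False
not (U iff not Q) -> D = False -> True = True
not L = not True = False
not L and L = False and True = False
(not (U iff not Q) -> D) -> (not L and L) = True -> False = False
Thus (B) is false.

(C): This is D and ((U nand L) iff (Q -> not L)).

U nand L = True nand True = False
not L = not True = False
Q -> not L = False -> False = True
(U nand L) iff (Q -> not L) = False iff True = False
D and ((U nand L) iff (Q -> not L)) = True and False = False
So (C) is false.

0 of the 3 statements are true (none).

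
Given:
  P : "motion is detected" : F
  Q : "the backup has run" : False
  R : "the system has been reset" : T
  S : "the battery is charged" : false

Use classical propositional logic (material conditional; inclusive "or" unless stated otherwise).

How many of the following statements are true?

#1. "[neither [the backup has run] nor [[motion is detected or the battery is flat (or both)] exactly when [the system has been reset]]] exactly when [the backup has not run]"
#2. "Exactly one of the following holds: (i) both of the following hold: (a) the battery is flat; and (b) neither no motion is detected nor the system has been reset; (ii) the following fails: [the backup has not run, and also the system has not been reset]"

1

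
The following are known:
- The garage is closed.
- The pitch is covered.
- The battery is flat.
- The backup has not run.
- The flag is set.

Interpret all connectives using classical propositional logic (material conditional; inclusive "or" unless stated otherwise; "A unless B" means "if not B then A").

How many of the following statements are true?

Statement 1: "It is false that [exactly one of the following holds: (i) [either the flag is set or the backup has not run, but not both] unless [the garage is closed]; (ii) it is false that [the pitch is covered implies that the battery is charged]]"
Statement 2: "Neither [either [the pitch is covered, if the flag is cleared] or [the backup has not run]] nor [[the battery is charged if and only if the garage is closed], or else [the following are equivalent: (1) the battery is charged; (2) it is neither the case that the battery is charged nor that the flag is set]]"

Let K = "the flag is set" (T), D = "the backup has run" (F), L = "the garage is closed" (T), Q = "the pitch is covered" (T), R = "the battery is charged" (F).

Statement 1: In symbols: ¬(((K ⊕ ¬D) ∨ L) ⊕ ¬(Q → R))

¬D = ¬F = T
K ⊕ ¬D = T ⊕ T = F
(K ⊕ ¬D) ∨ L = F ∨ T = T
Q → R = T → F = F
¬(Q → R) = ¬F = T
((K ⊕ ¬D) ∨ L) ⊕ ¬(Q → R) = T ⊕ T = F
¬(((K ⊕ ¬D) ∨ L) ⊕ ¬(Q → R)) = ¬F = T
Hence Statement 1 is true.

Statement 2: This is ((¬K → Q) ∨ ¬D) ↓ ((R ↔ L) ∨ (R ↔ (R ↓ K))).

¬K = ¬T = F
¬K → Q = F → T = T
¬D = ¬F = T
(¬K → Q) ∨ ¬D = T ∨ T = T
R ↔ L = F ↔ T = F
R ↓ K = F ↓ T = F
R ↔ (R ↓ K) = F ↔ F = T
(R ↔ L) ∨ (R ↔ (R ↓ K)) = F ∨ T = T
((¬K → Q) ∨ ¬D) ↓ ((R ↔ L) ∨ (R ↔ (R ↓ K))) = T ↓ T = F
Hence Statement 2 is false.

True statements: 1 (Statement 1).

1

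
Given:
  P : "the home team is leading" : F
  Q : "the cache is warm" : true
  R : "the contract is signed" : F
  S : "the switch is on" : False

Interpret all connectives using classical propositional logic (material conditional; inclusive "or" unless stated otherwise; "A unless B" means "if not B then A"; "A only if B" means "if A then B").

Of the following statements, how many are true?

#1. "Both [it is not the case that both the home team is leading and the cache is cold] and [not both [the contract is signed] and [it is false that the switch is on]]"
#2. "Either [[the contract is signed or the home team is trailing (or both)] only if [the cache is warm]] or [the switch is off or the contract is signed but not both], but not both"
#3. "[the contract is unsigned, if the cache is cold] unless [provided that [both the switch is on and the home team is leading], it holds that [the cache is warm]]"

#1: This is (P ↑ ¬Q) ∧ (R ↑ ¬S).

¬Q = ¬T = F
P ↑ ¬Q = F ↑ F = T
¬S = ¬F = T
R ↑ ¬S = F ↑ T = T
(P ↑ ¬Q) ∧ (R ↑ ¬S) = T ∧ T = T
Thus #1 is true.

#2: Formalization: ((R ∨ ¬P) → Q) ⊕ (¬S ⊕ R)

¬P = ¬F = T
R ∨ ¬P = F ∨ T = T
(R ∨ ¬P) → Q = T → T = T
¬S = ¬F = T
¬S ⊕ R = T ⊕ F = T
((R ∨ ¬P) → Q) ⊕ (¬S ⊕ R) = T ⊕ T = F
Hence #2 is false.

#3: Parsed as (¬Q → ¬R) ∨ ((S ∧ P) → Q)

¬Q = ¬T = F
¬R = ¬F = T
¬Q → ¬R = F → T = T
S ∧ P = F ∧ F = F
(S ∧ P) → Q = F → T = T
(¬Q → ¬R) ∨ ((S ∧ P) → Q) = T ∨ T = T
Thus #3 is true.

Count: 2.

2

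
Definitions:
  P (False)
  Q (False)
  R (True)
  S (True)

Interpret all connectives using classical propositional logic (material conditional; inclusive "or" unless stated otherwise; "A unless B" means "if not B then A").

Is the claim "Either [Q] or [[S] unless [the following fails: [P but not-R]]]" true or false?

Parsed as Q | (S | ~(P & ~R))

~R = ~T = F
P & ~R = F & F = F
~(P & ~R) = ~F = T
S | ~(P & ~R) = T | T = T
Q | (S | ~(P & ~R)) = F | T = T

True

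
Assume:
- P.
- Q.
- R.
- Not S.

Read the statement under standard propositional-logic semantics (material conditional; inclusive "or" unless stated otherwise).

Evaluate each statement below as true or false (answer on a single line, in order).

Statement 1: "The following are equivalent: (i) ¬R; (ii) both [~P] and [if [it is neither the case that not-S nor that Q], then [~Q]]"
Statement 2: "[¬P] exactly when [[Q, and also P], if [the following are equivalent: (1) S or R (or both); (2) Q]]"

Statement 1: In symbols: ¬R ↔ (¬P ∧ ((¬S ↓ Q) → ¬Q))

¬R = ¬T = F
¬P = ¬T = F
¬S = ¬F = T
¬S ↓ Q = T ↓ T = F
¬Q = ¬T = F
(¬S ↓ Q) → ¬Q = F → F = T
¬P ∧ ((¬S ↓ Q) → ¬Q) = F ∧ T = F
¬R ↔ (¬P ∧ ((¬S ↓ Q) → ¬Q)) = F ↔ F = T
Hence Statement 1 is true.

Statement 2: Parsed as ¬P ↔ (((S ∨ R) ↔ Q) → (Q ∧ P))

¬P = ¬T = F
S ∨ R = F ∨ T = T
(S ∨ R) ↔ Q = T ↔ T = T
Q ∧ P = T ∧ T = T
((S ∨ R) ↔ Q) → (Q ∧ P) = T → T = T
¬P ↔ (((S ∨ R) ↔ Q) → (Q ∧ P)) = F ↔ T = F
Thus Statement 2 is false.

Statement 1 true / Statement 2 false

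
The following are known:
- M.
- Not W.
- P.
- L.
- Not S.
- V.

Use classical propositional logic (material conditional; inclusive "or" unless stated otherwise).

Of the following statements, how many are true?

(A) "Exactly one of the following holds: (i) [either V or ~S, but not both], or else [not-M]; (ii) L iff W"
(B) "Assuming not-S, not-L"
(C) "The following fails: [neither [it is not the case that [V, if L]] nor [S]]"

(A): This is ((V xor not S) or not M) xor (L iff W).

not S = not False = True
V xor not S = True xor True = False
not M = not True = False
(V xor not S) or not M = False or False = False
L iff W = True iff False = False
((V xor not S) or not M) xor (L iff W) = False xor False = False
So (A) is false.

(B): Parsed as not S -> not L

not S = not False = True
not L = not True = False
not S -> not L = True -> False = False
So (B) is false.

(C): Formalization: not (not (L -> V) nor S)

L -> V = True -> True = True
not (L -> V) = not True = False
not (L -> V) nor S = False nor False = True
not (not (L -> V) nor S) = not True = False
So (C) is false.

Count: 0.

0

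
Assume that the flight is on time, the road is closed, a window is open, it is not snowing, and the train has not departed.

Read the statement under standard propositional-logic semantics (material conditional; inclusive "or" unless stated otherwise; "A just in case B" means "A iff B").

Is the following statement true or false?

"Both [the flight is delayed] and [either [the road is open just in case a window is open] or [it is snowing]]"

False

Let P = "the flight is delayed" (False), N = "the road is closed" (True), K = "a window is open" (True), R = "it is snowing" (False).
Formalization: P and ((not N iff K) or R)

not N = not True = False
not N iff K = False iff True = False
(not N iff K) or R = False or False = False
P and ((not N iff K) or R) = False and False = False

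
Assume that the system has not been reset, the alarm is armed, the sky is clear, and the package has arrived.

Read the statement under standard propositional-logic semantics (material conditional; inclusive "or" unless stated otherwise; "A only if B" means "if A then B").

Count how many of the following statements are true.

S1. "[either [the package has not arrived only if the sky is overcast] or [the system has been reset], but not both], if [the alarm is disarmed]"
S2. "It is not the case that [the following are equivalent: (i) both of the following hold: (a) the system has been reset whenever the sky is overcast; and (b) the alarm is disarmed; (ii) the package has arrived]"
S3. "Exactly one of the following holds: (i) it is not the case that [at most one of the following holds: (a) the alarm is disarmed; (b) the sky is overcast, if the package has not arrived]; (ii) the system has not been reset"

3

Let H = "the alarm is armed" (T), M = "the package has arrived" (T), W = "the sky is overcast" (F), D = "the system has been reset" (F).

S1: Formalization: ~H -> ((~M -> W) xor D)

~H = ~T = F
~M = ~T = F
~M -> W = F -> F = T
(~M -> W) xor D = T xor F = T
~H -> ((~M -> W) xor D) = F -> T = T
Thus S1 is true.

S2: In symbols: ~(((W -> D) & ~H) <-> M)

W -> D = F -> F = T
~H = ~T = F
(W -> D) & ~H = T & F = F
((W -> D) & ~H) <-> M = F <-> T = F
~(((W -> D) & ~H) <-> M) = ~F = T
So S2 is true.

S3: Parsed as ~(~H nand (~M -> W)) xor ~D

~H = ~T = F
~M = ~T = F
~M -> W = F -> F = T
~H nand (~M -> W) = F nand T = T
~(~H nand (~M -> W)) = ~T = F
~D = ~F = T
~(~H nand (~M -> W)) xor ~D = F xor T = T
Thus S3 is true.

3 of the 3 statements are true (S1, S2, S3).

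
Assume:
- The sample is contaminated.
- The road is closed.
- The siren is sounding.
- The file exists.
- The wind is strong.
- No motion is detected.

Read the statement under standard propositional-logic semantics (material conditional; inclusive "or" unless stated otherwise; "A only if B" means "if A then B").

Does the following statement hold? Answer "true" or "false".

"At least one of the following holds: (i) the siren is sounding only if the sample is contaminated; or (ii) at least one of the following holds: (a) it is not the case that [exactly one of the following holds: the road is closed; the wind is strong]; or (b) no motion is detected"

Let R = "the siren is sounding" (T), P = "the sample is contaminated" (T), Q = "the road is closed" (T), U = "the wind is strong" (T), V = "motion is detected" (F).
This is (R -> P) | (~(Q xor U) | ~V).

R -> P = T -> T = T
Q xor U = T xor T = F
~(Q xor U) = ~F = T
~V = ~F = T
~(Q xor U) | ~V = T | T = T
(R -> P) | (~(Q xor U) | ~V) = T | T = T

True.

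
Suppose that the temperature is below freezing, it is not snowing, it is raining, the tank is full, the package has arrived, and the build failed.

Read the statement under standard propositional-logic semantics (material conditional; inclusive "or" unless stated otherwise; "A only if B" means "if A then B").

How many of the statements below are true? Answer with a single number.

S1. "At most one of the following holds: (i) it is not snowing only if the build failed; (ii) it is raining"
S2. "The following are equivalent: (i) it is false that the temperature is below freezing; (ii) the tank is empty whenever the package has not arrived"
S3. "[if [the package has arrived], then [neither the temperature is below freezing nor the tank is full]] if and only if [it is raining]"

Let Q = "it is snowing" (F), V = "the build passed" (F), R = "it is raining" (T), P = "the temperature is below freezing" (T), U = "the package has arrived" (T), S = "the tank is full" (T).

S1: Parsed as (¬Q → ¬V) ↑ R

¬Q = ¬F = T
¬V = ¬F = T
¬Q → ¬V = T → T = T
(¬Q → ¬V) ↑ R = T ↑ T = F
Hence S1 is false.

S2: This is ¬P ↔ (¬U → ¬S).

¬P = ¬T = F
¬U = ¬T = F
¬S = ¬T = F
¬U → ¬S = F → F = T
¬P ↔ (¬U → ¬S) = F ↔ T = F
So S2 is false.

S3: This is (U → (P ↓ S)) ↔ R.

P ↓ S = T ↓ T = F
U → (P ↓ S) = T → F = F
(U → (P ↓ S)) ↔ R = F ↔ T = F
Hence S3 is false.

0 of the 3 statements are true (none).

0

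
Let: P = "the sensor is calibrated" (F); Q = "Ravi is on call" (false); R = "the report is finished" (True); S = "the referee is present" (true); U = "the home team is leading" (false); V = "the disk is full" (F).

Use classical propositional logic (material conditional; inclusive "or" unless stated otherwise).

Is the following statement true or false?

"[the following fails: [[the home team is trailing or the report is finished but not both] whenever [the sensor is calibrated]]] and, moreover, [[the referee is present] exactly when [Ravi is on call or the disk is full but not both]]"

false

Values: P=F, U=F, R=T, S=T, Q=F, V=F.
Formalization: ¬(P → (¬U ⊕ R)) ∧ (S ↔ (Q ⊕ V))

¬U = ¬F = T
¬U ⊕ R = T ⊕ T = F
P → (¬U ⊕ R) = F → F = T
¬(P → (¬U ⊕ R)) = ¬T = F
Q ⊕ V = F ⊕ F = F
S ↔ (Q ⊕ V) = T ↔ F = F
¬(P → (¬U ⊕ R)) ∧ (S ↔ (Q ⊕ V)) = F ∧ F = F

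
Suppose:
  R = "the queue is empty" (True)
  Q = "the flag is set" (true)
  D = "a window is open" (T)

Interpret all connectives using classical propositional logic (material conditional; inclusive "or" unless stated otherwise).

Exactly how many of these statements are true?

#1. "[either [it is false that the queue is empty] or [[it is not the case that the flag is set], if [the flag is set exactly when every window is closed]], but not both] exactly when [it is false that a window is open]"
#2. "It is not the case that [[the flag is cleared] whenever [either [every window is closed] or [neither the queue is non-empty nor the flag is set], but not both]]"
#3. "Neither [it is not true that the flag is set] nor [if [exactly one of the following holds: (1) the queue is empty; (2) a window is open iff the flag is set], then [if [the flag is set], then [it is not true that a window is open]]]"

0

#1: In symbols: (~R xor ((Q <-> ~D) -> ~Q)) <-> ~D

~R = ~T = F
~D = ~T = F
Q <-> ~D = T <-> F = F
~Q = ~T = F
(Q <-> ~D) -> ~Q = F -> F = T
~R xor ((Q <-> ~D) -> ~Q) = F xor T = T
~D = ~T = F
(~R xor ((Q <-> ~D) -> ~Q)) <-> ~D = T <-> F = F
Hence #1 is false.

#2: In symbols: ~((~D xor (~R nor Q)) -> ~Q)

~D = ~T = F
~R = ~T = F
~R nor Q = F nor T = F
~D xor (~R nor Q) = F xor F = F
~Q = ~T = F
(~D xor (~R nor Q)) -> ~Q = F -> F = T
~((~D xor (~R nor Q)) -> ~Q) = ~T = F
So #2 is false.

#3: This is ~Q nor ((R xor (D <-> Q)) -> (Q -> ~D)).

~Q = ~T = F
D <-> Q = T <-> T = T
R xor (D <-> Q) = T xor T = F
~D = ~T = F
Q -> ~D = T -> F = F
(R xor (D <-> Q)) -> (Q -> ~D) = F -> F = T
~Q nor ((R xor (D <-> Q)) -> (Q -> ~D)) = F nor T = F
So #3 is false.

True statements: 0 (none).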